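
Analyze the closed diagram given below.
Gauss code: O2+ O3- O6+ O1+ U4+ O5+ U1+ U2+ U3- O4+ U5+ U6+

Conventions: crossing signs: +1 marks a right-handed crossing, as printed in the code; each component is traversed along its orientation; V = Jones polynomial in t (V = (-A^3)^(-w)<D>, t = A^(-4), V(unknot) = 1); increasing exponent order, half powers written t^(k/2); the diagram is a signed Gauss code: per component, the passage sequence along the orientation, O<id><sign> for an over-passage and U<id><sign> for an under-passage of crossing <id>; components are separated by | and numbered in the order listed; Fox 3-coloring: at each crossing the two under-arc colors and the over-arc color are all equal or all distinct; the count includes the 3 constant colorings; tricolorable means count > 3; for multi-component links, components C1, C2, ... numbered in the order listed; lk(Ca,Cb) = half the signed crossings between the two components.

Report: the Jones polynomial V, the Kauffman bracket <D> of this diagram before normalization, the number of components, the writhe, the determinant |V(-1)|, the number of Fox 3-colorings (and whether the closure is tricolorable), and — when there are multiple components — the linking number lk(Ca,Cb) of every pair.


V = t + t^3 - t^4
<D> = -A^-4 + 1 + A^8 (w = +4)
1 component over 6 crossings, w = +4
9 Fox colorings among 3^6, |V(-1)| = 3: tricolorable
why: |V(-1)| = 3: so tricolorable, since 3 divides 3


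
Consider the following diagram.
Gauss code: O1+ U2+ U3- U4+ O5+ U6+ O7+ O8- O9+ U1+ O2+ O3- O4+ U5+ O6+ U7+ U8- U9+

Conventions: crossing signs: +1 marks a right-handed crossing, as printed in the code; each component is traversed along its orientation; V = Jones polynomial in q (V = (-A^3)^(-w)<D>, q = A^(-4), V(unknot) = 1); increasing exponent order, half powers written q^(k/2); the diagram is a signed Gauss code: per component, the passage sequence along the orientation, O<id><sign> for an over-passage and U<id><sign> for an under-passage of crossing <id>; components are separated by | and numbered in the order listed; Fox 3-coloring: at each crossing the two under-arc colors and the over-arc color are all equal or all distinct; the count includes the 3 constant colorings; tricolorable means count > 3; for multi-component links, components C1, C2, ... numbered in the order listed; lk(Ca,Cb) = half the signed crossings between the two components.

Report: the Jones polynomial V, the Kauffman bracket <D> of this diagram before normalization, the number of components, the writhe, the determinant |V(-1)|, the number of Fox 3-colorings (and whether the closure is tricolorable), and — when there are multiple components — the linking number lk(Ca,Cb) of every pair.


Jones polynomial: V(q) = q^2 + q^4 - q^5 + q^6 - q^7
<D> = A^-13 - A^-9 + A^-5 - A^-1 - A^7; writhe +5
components 1, writhe +5 (9 crossings)
3-colorings: 3 of 3^9, det 5 — not tricolorable
note: w = +5 (over 9 crossings) is diagram-only; (-A^3)^(-5) removes it from V


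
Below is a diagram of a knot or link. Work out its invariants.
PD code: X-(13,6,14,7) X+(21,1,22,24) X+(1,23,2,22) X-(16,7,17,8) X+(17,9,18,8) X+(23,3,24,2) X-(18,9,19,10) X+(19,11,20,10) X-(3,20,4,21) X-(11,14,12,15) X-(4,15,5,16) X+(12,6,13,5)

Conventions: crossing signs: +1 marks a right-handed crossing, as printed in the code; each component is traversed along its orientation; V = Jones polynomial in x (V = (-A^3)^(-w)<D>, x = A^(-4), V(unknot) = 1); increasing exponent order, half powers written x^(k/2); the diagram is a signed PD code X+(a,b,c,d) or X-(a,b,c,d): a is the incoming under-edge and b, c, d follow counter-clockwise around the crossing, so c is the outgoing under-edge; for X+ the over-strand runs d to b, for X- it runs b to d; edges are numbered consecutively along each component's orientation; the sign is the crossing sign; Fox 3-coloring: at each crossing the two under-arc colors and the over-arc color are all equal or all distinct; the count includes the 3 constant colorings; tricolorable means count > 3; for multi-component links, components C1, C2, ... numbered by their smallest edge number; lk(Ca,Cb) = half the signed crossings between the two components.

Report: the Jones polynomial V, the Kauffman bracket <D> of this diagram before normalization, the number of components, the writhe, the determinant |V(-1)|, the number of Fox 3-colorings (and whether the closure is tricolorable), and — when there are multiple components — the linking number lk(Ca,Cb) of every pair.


V = x + x^3 - x^4
<D> = -A^-16 + A^-12 + A^-4 (w = 0)
1 component over 12 crossings, w = 0
9 Fox colorings among 3^12, |V(-1)| = 3: tricolorable
why: w = 0 (over 12 crossings) is diagram-only; (-A^3)^(0) removes it from V


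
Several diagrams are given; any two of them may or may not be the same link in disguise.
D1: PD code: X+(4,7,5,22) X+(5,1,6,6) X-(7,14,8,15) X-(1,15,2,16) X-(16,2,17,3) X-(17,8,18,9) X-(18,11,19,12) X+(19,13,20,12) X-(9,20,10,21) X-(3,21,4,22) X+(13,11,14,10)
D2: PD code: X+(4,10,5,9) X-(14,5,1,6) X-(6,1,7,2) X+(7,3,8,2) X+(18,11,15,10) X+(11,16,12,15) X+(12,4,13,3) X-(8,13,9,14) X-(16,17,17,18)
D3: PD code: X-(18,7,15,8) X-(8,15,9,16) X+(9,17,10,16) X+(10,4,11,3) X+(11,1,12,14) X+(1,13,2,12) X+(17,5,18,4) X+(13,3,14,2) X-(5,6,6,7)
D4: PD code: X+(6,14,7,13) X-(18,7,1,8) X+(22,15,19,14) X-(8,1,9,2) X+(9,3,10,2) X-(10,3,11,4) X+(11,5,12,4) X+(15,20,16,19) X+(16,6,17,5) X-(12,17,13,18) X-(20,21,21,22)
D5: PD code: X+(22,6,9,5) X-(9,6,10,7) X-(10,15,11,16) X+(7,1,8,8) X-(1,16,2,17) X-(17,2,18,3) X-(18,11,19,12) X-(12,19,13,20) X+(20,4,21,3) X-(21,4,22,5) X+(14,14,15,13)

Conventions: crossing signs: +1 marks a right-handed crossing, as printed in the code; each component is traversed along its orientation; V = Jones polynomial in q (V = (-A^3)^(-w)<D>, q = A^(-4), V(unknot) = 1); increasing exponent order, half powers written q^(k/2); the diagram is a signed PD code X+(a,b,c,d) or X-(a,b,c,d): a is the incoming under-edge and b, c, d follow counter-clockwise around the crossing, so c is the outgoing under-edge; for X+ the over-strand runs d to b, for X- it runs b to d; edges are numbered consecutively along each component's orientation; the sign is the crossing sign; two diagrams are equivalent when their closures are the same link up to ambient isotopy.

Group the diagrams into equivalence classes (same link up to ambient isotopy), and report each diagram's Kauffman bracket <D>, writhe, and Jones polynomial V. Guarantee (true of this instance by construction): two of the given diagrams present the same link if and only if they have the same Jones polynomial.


equivalence classes: {D1, D5} | {D2, D4} | {D3}
D1 (bracket A^-3 + 2A^5 - A^9 + A^13 - A^17; 11 crossings at w = -3): V = q^(-13/2) - q^(-11/2) + q^(-9/2) - 2q^(-7/2) - q^(-3/2)
V(D2) = -q^(-3/2) + q^(-1/2) - 2q^(1/2) + 2q^(3/2) - 2q^(5/2) + q^(7/2) - q^(9/2)  [9 crossings, <D> = A^-15 - A^-11 + 2A^-7 - 2A^-3 + 2A - A^5 + A^9, w = +1]
D3 (bracket -A^-9 + A^-1 + A^3 + A^7; 9 crossings at w = +3): V = -q^(1/2) - q^(3/2) - q^(5/2) + q^(9/2)
D4 (bracket A^-15 - A^-11 + 2A^-7 - 2A^-3 + 2A - A^5 + A^9; 11 crossings at w = +1): V = -q^(-3/2) + q^(-1/2) - 2q^(1/2) + 2q^(3/2) - 2q^(5/2) + q^(7/2) - q^(9/2)
D5 (bracket A^-3 + 2A^5 - A^9 + A^13 - A^17; 11 crossings at w = -3): V = q^(-13/2) - q^(-11/2) + q^(-9/2) - 2q^(-7/2) - q^(-3/2)
key observation: 3 classes among 5 diagrams; unequal V(q) rules out equality


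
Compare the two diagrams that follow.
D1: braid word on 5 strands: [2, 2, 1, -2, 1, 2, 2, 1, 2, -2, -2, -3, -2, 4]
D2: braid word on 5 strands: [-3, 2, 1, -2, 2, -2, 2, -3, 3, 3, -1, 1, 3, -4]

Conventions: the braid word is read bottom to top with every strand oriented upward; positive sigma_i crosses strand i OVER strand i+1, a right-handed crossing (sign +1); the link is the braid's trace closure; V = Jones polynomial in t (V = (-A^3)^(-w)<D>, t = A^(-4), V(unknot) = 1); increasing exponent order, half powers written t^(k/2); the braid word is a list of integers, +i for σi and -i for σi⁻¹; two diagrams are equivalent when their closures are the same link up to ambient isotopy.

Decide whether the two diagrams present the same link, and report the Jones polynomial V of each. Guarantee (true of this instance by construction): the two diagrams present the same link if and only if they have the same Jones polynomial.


same link: no
V(D1) = t - t^2 + 2t^3 - t^4 + t^5 - t^6  [14 crossings, <D> = -A^-12 + A^-8 - A^-4 + 2 - A^4 + A^8, w = +4]
D2 (bracket A^6; 14 crossings at w = +2): V = 1
note: comparing 2 Jones polynomials yields 2 groups


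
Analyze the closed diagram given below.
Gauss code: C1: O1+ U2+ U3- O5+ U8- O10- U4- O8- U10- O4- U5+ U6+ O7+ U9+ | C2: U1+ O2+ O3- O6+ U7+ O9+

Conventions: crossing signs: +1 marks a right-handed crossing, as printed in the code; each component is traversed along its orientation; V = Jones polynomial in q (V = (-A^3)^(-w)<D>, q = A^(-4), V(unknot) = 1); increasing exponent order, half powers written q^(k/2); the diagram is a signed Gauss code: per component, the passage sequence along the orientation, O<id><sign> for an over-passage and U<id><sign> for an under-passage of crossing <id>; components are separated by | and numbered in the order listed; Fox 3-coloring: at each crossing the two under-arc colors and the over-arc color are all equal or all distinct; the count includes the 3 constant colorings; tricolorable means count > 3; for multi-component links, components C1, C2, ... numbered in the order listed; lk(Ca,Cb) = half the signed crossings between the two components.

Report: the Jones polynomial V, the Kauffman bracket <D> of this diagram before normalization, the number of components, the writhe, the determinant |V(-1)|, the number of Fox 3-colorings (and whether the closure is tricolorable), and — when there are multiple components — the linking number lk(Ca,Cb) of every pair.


V(q) = q^(-5/2) - q^(-3/2) + q^(-1/2) - 3q^(1/2) + 2q^(3/2) - 2q^(5/2) + q^(7/2) - q^(9/2)
bracket: -A^-12 + A^-8 - 2A^-4 + 2 - 3A^4 + A^8 - A^12 + A^16, w = +2
2 components, writhe +2, over 10 crossings
lk(C1,C2) = +2
det 12, colorings 9 of 3^10 — tricolorable
observation: |V(-1)| = 12: so tricolorable, since 3 divides 12


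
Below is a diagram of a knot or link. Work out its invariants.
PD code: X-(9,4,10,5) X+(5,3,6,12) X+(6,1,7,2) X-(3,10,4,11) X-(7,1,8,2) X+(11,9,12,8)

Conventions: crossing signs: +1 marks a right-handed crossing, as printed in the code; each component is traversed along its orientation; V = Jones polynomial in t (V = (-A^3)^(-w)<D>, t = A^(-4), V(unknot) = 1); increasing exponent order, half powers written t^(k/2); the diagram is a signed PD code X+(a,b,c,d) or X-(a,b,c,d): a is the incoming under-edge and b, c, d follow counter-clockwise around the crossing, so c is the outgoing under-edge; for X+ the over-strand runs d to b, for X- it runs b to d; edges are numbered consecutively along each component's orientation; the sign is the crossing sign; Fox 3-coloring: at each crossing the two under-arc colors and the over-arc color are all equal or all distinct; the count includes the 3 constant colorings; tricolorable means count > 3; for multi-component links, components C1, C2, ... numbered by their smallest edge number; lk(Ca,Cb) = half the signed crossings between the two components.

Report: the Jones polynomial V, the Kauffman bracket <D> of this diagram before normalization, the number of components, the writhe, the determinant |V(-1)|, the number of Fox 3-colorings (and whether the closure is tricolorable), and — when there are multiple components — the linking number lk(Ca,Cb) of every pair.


Jones polynomial: V(t) = -t^(-5/2) - t^(5/2)
<D> = -A^-10 - A^10; writhe 0
components 2, writhe 0 (6 crossings)
linking number lk(C1,C2) = 0
3-colorings: 9 of 3^7, det 0 — tricolorable
note: palindromic: swapping t for 1/t fixes V


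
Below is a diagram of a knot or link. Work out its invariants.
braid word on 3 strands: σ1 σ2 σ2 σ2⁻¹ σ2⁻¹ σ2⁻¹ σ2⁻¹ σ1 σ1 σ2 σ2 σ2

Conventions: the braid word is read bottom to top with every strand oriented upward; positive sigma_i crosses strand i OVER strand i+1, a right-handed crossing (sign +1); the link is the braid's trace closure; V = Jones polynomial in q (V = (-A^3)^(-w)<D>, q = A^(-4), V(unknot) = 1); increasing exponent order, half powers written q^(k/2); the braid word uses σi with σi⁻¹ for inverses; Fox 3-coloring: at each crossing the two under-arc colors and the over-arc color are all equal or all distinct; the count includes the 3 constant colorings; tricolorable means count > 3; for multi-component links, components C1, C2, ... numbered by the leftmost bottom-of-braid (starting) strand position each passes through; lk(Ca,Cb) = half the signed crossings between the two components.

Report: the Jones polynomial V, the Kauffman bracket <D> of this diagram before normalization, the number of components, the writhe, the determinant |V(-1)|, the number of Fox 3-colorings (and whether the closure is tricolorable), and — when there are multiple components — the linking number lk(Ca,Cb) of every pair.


V = 2q - 2q^2 + 3q^3 - 3q^4 + 2q^5 - 2q^6 + q^7
<D> = A^-16 - 2A^-12 + 2A^-8 - 3A^-4 + 3 - 2A^4 + 2A^8 (w = +4)
1 component over 12 crossings, w = +4
9 Fox colorings among 3^12, |V(-1)| = 15: tricolorable
why: free reduction leaves σ1 σ2⁻¹ σ2⁻¹ σ1 σ1 σ2 σ2 σ2 of the original 12 letters


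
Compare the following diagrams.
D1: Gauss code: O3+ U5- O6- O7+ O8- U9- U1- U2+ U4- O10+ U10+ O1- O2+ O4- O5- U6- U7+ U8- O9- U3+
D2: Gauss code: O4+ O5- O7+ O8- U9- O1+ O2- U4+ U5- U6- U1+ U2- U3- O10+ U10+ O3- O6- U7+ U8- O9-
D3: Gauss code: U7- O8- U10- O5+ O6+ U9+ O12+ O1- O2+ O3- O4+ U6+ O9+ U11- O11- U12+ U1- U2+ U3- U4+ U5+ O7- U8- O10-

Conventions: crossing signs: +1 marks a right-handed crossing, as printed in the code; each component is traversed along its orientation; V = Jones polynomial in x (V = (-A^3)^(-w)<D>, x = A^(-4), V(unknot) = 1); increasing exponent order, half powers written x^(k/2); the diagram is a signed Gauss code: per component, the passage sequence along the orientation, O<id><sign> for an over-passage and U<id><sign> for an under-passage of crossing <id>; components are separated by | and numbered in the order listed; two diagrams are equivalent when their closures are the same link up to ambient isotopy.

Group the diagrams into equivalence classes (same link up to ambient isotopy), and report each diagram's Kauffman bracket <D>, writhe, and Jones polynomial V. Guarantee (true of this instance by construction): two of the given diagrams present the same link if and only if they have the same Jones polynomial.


equivalence classes: {D1} | {D2} | {D3}
D1 (bracket A^-2 + A^6 - A^10; 10 crossings at w = -2): V = -x^-4 + x^-3 + x^-1
V(D2) = 1  [10 crossings, <D> = A^-6, w = -2]
V(D3) = -x^-3 + x^-2 - x^-1 + 3 - x + x^2 - x^3  (w 0, c 12, <D> = -A^-12 + A^-8 - A^-4 + 3 - A^4 + A^8 - A^12)
observation: comparing 3 Jones polynomials yields 3 groups


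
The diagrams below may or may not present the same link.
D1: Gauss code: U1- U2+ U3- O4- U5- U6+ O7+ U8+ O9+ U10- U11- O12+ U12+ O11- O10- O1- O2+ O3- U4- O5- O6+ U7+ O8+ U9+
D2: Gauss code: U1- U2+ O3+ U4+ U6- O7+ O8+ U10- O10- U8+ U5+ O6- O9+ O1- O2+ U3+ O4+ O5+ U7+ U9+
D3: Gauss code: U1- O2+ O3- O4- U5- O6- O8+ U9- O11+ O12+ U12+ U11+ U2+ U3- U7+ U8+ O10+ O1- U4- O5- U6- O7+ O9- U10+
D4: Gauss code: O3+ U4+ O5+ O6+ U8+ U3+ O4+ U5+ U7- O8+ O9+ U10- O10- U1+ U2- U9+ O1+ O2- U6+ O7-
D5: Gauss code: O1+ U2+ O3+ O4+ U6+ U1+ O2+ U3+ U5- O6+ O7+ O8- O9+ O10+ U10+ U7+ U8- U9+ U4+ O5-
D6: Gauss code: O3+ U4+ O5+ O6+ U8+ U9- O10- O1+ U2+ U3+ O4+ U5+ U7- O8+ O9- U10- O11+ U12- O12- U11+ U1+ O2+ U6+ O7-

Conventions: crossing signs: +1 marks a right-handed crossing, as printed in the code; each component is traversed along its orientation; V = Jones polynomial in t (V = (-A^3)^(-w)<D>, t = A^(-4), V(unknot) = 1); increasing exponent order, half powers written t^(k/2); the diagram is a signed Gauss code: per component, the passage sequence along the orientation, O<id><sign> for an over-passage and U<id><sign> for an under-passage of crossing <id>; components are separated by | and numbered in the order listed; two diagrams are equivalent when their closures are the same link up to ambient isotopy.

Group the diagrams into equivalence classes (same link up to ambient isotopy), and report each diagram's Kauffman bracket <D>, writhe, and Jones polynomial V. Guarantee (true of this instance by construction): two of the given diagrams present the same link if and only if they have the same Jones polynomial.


grouping into links: {D1} | {D2, D4, D5, D6} | {D3}
V(D1) = 1  (w 0, c 12, <D> = 1)
D2 (bracket -A^-12 + A^-8 - A^-4 + 2 - A^4 + A^8; 10 crossings at w = +4): V = t - t^2 + 2t^3 - t^4 + t^5 - t^6
V(D3) = -t^-4 + t^-3 + t^-1  (w 0, c 12, <D> = A^4 + A^12 - A^16)
V(D4) = t - t^2 + 2t^3 - t^4 + t^5 - t^6  (w +4, c 10, <D> = -A^-12 + A^-8 - A^-4 + 2 - A^4 + A^8)
V(D5) = t - t^2 + 2t^3 - t^4 + t^5 - t^6  [10 crossings, <D> = -A^-6 + A^-2 - A^2 + 2A^6 - A^10 + A^14, w = +6]
D6 (bracket -A^-12 + A^-8 - A^-4 + 2 - A^4 + A^8; 12 crossings at w = +4): V = t - t^2 + 2t^3 - t^4 + t^5 - t^6
why: 3 values of V(t) split the 6 diagrams


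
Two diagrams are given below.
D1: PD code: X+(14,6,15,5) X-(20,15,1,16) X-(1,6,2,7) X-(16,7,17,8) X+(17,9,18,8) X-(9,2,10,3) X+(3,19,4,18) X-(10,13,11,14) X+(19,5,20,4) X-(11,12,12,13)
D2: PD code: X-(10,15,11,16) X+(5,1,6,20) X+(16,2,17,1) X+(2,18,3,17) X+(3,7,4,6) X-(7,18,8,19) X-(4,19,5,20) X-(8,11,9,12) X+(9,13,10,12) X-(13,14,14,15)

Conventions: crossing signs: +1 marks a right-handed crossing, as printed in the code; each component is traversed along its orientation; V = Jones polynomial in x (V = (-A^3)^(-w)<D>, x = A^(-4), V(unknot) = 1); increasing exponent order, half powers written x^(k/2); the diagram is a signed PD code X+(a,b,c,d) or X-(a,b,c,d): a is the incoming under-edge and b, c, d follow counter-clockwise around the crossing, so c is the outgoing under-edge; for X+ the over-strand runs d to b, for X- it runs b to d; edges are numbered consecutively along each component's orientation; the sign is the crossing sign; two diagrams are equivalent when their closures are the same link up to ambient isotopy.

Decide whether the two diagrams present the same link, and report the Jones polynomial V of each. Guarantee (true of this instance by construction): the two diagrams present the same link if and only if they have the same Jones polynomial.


same link: no
V(D1) = x^-2 - x^-1 + 1 - x + x^2  [10 crossings, <D> = A^-14 - A^-10 + A^-6 - A^-2 + A^2, w = -2]
V(D2) = 1  [10 crossings, <D> = 1, w = 0]
insight: comparing 2 Jones polynomials yields 2 groups


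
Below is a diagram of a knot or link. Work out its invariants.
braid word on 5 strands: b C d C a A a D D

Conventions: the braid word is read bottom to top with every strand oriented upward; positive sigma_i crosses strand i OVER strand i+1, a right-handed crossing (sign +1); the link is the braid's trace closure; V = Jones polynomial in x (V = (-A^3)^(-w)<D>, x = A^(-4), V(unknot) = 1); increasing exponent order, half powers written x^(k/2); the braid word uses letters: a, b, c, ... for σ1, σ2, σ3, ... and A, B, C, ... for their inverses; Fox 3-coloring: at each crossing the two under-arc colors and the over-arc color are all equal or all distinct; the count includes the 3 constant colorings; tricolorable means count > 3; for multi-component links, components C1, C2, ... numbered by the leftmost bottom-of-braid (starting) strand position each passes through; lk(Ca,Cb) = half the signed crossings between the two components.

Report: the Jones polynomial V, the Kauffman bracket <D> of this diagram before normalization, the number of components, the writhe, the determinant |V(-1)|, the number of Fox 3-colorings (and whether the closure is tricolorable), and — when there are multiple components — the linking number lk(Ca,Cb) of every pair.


V(x) = -x^(-9/2) - x^(-5/2) + x^(-3/2) - x^(-1/2)
bracket: A^-1 - A^3 + A^7 + A^15, w = -1
2 components, writhe -1, over 9 crossings
lk(C1,C2) = -2
det 4, colorings 3 of 3^9 — not tricolorable
observation: w = -1 shifts under R1 moves; the (-A^3)^(1) factor cancels that in V


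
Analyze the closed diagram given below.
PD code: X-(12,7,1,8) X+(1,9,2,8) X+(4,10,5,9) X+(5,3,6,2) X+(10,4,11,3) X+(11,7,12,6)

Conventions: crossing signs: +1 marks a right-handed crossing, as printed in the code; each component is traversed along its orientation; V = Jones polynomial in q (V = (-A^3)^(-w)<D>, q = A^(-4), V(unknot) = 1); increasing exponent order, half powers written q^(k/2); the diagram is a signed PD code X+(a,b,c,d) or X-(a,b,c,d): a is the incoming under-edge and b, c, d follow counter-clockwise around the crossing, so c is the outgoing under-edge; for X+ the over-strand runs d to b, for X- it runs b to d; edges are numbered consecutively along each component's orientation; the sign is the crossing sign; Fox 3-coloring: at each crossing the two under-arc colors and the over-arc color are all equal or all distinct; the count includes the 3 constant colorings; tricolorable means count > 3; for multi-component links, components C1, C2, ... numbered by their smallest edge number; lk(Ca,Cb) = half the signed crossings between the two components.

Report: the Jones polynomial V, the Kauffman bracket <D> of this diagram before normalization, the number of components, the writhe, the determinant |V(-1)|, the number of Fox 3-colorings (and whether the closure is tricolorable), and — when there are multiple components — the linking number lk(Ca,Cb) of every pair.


V = q + q^3 - q^4
<D> = -A^-4 + 1 + A^8 (w = +4)
1 component over 6 crossings, w = +4
9 Fox colorings among 3^6, |V(-1)| = 3: tricolorable
why: the span of V is 3, forcing >= 3 crossings in any diagram


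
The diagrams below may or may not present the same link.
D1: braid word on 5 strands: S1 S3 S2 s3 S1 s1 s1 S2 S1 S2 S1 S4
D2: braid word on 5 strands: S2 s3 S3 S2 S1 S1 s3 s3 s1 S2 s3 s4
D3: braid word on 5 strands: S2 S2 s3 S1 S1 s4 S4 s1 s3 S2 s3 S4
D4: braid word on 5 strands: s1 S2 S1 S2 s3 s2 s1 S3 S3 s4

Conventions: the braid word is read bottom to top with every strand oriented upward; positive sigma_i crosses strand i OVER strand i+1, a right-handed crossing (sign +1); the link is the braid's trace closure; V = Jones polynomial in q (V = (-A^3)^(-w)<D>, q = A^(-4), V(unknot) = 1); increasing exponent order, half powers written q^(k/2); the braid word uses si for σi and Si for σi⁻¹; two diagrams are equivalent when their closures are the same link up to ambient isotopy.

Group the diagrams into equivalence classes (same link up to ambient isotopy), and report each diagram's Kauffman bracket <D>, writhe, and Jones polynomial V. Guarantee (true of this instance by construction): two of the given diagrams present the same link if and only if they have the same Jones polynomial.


classes: {D1} | {D2, D3} | {D4}
V(D1) = -q^-4 + q^-3 + q^-1  [12 crossings, <D> = A^-14 + A^-6 - A^-2, w = -6]
D2 (bracket -A^-12 + 2A^-8 - 2A^-4 + 3 - 2A^4 + 2A^8 - A^12; 12 crossings at w = 0): V = -q^-3 + 2q^-2 - 2q^-1 + 3 - 2q + 2q^2 - q^3
V(D3) = -q^-3 + 2q^-2 - 2q^-1 + 3 - 2q + 2q^2 - q^3  [12 crossings, <D> = -A^-18 + 2A^-14 - 2A^-10 + 3A^-6 - 2A^-2 + 2A^2 - A^6, w = -2]
V(D4) = 1  [10 crossings, <D> = 1, w = 0]
note: 3 classes among 4 diagrams; unequal V(q) rules out equality


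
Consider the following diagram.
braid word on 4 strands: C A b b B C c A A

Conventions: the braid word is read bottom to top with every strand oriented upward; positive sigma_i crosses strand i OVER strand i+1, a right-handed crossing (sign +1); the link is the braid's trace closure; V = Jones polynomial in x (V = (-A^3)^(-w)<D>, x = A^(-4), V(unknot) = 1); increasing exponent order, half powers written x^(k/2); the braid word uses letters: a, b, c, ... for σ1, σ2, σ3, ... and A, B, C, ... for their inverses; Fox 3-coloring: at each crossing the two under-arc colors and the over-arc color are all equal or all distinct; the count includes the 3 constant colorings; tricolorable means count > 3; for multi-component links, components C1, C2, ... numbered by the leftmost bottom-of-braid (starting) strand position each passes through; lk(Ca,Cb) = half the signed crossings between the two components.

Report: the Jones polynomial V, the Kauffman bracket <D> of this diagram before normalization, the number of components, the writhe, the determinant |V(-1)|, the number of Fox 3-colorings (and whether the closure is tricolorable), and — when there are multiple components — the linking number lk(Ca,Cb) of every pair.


V(x) = -x^-4 + x^-3 + x^-1
bracket: -A^-5 - A^3 + A^7, w = -3
1 component, writhe -3, over 9 crossings
det 3, colorings 9 of 3^9 — tricolorable
observation: the word shrinks to σ3⁻¹ σ1⁻¹ σ2 σ1⁻¹ σ1⁻¹ after cancelling


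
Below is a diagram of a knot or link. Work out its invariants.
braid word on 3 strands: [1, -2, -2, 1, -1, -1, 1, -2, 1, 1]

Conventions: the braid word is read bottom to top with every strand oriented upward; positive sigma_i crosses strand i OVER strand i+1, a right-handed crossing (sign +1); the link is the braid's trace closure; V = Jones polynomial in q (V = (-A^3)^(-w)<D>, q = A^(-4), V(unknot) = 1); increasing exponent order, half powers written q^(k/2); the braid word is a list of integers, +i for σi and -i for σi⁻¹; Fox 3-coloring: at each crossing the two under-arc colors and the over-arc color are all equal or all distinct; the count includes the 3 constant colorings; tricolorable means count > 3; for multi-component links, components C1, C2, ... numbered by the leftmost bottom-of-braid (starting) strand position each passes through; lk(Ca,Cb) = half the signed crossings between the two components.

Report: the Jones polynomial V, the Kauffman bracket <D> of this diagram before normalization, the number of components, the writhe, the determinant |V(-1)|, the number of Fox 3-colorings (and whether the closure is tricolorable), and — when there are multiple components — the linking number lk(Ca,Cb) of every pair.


V(q) = -q^-3 + q^-2 - q^-1 + 3 - q + q^2 - q^3
bracket: -A^-12 + A^-8 - A^-4 + 3 - A^4 + A^8 - A^12, w = 0
1 component, writhe 0, over 10 crossings
det 9, colorings 27 of 3^10 — tricolorable
observation: the span of V is 6, forcing >= 6 crossings in any diagram


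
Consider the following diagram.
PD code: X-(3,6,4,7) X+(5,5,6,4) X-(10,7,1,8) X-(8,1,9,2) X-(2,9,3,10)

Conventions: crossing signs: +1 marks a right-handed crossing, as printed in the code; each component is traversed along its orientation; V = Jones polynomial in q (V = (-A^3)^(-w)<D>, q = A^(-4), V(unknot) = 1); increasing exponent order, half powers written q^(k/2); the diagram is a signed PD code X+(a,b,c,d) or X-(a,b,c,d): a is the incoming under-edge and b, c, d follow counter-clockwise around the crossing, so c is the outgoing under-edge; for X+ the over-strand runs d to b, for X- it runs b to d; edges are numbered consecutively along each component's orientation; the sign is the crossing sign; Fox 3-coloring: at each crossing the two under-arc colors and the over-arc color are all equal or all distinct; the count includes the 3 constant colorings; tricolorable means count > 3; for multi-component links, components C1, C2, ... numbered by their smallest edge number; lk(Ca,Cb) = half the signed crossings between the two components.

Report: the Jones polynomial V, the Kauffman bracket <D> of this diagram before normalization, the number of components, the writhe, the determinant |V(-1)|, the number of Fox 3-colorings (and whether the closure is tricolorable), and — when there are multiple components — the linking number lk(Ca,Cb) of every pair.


V = -q^-4 + q^-3 + q^-1
<D> = -A^-5 - A^3 + A^7 (w = -3)
1 component over 5 crossings, w = -3
9 Fox colorings among 3^5, |V(-1)| = 3: tricolorable
why: w = -3 shifts under R1 moves; the (-A^3)^(3) factor cancels that in V


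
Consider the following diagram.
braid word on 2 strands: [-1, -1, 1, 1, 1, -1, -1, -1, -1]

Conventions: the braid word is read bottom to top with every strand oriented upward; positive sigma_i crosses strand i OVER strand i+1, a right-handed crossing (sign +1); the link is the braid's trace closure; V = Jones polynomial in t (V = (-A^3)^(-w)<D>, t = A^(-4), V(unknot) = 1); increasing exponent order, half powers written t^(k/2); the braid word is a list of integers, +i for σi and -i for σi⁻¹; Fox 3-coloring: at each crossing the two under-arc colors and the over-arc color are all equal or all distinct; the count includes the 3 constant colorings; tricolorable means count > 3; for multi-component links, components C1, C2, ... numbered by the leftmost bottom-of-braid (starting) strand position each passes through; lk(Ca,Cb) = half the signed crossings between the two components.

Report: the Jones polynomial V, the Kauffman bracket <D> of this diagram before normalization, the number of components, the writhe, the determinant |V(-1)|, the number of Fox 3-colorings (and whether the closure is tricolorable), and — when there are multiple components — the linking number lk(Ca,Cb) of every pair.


Jones polynomial: V(t) = -t^-4 + t^-3 + t^-1
<D> = -A^-5 - A^3 + A^7; writhe -3
components 1, writhe -3 (9 crossings)
3-colorings: 9 of 3^9, det 3 — tricolorable
note: |V(-1)| = 3: so tricolorable, since 3 divides 3


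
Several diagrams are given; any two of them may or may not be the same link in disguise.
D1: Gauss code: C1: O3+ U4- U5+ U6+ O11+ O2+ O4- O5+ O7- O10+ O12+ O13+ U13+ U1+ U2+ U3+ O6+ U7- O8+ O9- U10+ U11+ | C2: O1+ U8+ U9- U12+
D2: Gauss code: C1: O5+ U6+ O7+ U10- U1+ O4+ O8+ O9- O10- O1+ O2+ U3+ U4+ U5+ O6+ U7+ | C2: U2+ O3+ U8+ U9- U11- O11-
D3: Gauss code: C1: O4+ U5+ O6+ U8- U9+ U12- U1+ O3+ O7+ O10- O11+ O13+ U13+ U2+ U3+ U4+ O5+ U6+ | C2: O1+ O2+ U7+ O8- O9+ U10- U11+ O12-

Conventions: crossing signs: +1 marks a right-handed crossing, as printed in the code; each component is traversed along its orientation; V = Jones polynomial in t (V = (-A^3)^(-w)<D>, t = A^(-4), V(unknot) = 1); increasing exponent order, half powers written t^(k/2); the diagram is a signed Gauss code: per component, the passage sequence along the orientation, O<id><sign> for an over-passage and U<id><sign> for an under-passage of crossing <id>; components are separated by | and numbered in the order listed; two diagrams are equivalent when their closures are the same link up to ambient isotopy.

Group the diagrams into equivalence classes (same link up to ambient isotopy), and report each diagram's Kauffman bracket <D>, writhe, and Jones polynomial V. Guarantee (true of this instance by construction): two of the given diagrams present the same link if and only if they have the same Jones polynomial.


classes: {D1, D2, D3}
V(D1) = -t^(3/2) - 2t^(7/2) + t^(9/2) - t^(11/2) + t^(13/2)  [13 crossings, <D> = -A^-5 + A^-1 - A^3 + 2A^7 + A^15, w = +7]
V(D2) = -t^(3/2) - 2t^(7/2) + t^(9/2) - t^(11/2) + t^(13/2)  [11 crossings, <D> = -A^-11 + A^-7 - A^-3 + 2A + A^9, w = +5]
V(D3) = -t^(3/2) - 2t^(7/2) + t^(9/2) - t^(11/2) + t^(13/2)  (w +7, c 13, <D> = -A^-5 + A^-1 - A^3 + 2A^7 + A^15)
insight: one V(t) for all 3 diagrams — one class (guaranteed)


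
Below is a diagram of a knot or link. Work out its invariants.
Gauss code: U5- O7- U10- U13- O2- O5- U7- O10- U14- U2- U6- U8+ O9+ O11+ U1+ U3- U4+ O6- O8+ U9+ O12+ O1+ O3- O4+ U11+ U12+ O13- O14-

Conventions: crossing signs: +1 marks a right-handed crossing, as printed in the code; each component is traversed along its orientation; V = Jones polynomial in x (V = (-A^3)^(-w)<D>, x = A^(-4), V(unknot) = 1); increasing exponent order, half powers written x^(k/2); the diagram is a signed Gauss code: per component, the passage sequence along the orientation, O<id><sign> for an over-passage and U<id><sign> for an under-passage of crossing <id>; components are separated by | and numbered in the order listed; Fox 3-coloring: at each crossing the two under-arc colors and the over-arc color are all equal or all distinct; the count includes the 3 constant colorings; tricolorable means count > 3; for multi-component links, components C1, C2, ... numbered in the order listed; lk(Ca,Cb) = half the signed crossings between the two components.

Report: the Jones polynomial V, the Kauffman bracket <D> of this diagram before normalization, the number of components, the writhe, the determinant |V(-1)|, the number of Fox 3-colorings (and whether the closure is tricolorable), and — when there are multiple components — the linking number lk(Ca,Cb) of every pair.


V = -x^-6 + x^-5 - 2x^-4 + 3x^-3 - 2x^-2 + 3x^-1 - 1 + x - x^2
<D> = -A^-14 + A^-10 - A^-6 + 3A^-2 - 2A^2 + 3A^6 - 2A^10 + A^14 - A^18 (w = -2)
1 component over 14 crossings, w = -2
9 Fox colorings among 3^14, |V(-1)| = 15: tricolorable
why: w = -2 shifts under R1 moves; the (-A^3)^(2) factor cancels that in V


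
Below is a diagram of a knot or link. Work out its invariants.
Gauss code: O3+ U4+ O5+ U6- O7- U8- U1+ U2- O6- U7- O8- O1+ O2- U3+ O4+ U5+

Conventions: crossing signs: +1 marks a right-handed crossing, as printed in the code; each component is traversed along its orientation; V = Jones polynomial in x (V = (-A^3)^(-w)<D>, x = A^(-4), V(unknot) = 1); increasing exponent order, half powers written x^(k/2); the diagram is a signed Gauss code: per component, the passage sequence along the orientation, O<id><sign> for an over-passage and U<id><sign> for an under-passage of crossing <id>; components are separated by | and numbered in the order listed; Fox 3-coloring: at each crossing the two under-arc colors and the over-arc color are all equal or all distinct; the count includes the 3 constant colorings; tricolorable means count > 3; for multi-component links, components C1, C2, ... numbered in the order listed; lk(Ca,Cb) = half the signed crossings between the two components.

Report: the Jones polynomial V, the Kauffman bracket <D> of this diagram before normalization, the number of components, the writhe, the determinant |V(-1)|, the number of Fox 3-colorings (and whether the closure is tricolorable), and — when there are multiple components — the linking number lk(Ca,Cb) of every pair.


V = -x^-3 + x^-2 - x^-1 + 3 - x + x^2 - x^3
<D> = -A^-12 + A^-8 - A^-4 + 3 - A^4 + A^8 - A^12 (w = 0)
1 component over 8 crossings, w = 0
27 Fox colorings among 3^8, |V(-1)| = 9: tricolorable
why: det 9 = |V(-1)|; divisible by 3, so tricolorable


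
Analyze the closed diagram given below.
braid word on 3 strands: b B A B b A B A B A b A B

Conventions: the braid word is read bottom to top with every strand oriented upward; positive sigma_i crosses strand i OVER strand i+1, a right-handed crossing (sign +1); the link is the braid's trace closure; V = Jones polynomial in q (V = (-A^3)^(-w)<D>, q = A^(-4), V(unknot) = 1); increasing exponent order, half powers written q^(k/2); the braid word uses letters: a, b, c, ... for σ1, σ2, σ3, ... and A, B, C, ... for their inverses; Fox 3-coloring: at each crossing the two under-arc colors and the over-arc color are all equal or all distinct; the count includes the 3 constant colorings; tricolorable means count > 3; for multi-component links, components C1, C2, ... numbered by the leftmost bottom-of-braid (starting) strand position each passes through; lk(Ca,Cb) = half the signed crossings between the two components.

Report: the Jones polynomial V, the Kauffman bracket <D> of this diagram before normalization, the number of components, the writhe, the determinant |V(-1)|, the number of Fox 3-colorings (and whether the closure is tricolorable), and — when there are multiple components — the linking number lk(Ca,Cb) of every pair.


V(q) = q^(-15/2) - q^(-13/2) - q^(-9/2) - q^(-5/2)
bracket: A^-11 + A^-3 + A^5 - A^9, w = -7
2 components, writhe -7, over 13 crossings
lk(C1,C2) = -2
det 4, colorings 3 of 3^13 — not tricolorable
observation: w = -7 (over 13 crossings) is diagram-only; (-A^3)^(7) removes it from V


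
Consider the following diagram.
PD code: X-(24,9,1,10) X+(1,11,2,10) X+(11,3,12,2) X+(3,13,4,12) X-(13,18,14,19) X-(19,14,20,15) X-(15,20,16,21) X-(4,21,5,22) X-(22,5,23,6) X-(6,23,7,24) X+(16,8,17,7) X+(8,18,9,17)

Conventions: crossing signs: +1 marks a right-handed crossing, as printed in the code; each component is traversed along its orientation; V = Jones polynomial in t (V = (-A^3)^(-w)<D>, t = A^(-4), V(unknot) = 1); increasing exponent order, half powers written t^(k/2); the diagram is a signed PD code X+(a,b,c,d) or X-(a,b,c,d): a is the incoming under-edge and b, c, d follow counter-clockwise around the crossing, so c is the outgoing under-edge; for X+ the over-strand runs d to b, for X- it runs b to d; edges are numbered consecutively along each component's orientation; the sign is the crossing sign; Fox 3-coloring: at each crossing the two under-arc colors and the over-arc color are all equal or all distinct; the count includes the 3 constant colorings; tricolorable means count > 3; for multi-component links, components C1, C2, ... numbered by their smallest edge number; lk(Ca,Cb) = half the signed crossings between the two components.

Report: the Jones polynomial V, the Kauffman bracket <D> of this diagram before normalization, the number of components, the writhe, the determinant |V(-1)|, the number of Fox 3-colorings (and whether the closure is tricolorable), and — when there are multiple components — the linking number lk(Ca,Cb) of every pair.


V = -t^-6 + 3t^-5 - 5t^-4 + 6t^-3 - 6t^-2 + 6t^-1 - 4 + 3t - t^2
<D> = -A^-14 + 3A^-10 - 4A^-6 + 6A^-2 - 6A^2 + 6A^6 - 5A^10 + 3A^14 - A^18 (w = -2)
1 component over 12 crossings, w = -2
3 Fox colorings among 3^12, |V(-1)| = 35: not tricolorable
why: |V(-1)| = 35: so not tricolorable, since 3 does not divide 35


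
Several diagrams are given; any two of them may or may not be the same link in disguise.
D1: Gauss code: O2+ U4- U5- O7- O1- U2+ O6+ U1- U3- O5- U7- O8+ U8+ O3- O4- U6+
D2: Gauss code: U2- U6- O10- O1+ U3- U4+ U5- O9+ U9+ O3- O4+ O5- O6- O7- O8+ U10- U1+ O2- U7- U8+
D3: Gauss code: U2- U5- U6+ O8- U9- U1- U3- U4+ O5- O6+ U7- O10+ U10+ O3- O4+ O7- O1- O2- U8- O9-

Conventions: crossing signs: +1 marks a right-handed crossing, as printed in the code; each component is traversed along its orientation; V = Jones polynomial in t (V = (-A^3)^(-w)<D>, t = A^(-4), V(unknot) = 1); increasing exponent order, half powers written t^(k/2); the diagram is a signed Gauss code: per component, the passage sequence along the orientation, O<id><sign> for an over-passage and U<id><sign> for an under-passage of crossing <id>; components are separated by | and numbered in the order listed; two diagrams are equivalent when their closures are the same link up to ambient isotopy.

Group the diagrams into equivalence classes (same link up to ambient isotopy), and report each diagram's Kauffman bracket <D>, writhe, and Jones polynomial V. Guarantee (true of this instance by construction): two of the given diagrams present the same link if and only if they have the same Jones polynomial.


classes: {D1} | {D2} | {D3}
V(D1) = t^-5 - 2t^-4 + 2t^-3 - 2t^-2 + 2t^-1 - 1 + t  [8 crossings, <D> = A^-10 - A^-6 + 2A^-2 - 2A^2 + 2A^6 - 2A^10 + A^14, w = -2]
V(D2) = 1  (w -2, c 10, <D> = A^-6)
V(D3) = -t^-4 + t^-3 + t^-1  [10 crossings, <D> = A^-8 + 1 - A^4, w = -4]
note: comparing 3 Jones polynomials yields 3 groups


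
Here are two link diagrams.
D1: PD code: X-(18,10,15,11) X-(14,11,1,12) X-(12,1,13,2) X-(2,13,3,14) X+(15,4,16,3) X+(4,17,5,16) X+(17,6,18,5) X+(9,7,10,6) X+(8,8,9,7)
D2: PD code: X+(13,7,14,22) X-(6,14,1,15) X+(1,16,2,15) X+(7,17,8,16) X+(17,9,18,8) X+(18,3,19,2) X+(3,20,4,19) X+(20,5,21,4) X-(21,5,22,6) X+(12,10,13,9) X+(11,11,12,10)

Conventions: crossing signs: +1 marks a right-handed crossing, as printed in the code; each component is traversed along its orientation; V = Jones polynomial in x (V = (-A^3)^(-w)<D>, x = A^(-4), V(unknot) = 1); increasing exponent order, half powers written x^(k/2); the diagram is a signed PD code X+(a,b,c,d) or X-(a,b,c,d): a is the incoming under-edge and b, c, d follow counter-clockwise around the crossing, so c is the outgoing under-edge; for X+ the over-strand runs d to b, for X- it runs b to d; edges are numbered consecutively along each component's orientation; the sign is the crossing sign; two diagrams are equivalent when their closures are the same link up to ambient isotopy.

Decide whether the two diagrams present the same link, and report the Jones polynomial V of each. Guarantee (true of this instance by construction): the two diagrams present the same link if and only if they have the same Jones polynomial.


same link: no
V(D1) = x^(-7/2) - x^(-5/2) + x^(-3/2) - 2x^(-1/2) - x^(3/2)  [9 crossings, <D> = A^-3 + 2A^5 - A^9 + A^13 - A^17, w = +1]
V(D2) = -x^(3/2) - 2x^(7/2) + x^(9/2) - x^(11/2) + x^(13/2)  [11 crossings, <D> = -A^-5 + A^-1 - A^3 + 2A^7 + A^15, w = +7]
insight: V(x) takes 2 values over 2 diagrams, fixing the grouping
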